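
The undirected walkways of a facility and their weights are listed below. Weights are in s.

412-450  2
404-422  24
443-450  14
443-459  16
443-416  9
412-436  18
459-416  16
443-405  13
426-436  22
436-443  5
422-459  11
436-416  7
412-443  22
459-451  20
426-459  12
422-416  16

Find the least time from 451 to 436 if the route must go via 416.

43 s

Shortest 451→416: 451 → 459 → 416 = 36
Best 416 to 436: 416 → 436 costing 7
Total via 416: 36 + 7 = 43 s.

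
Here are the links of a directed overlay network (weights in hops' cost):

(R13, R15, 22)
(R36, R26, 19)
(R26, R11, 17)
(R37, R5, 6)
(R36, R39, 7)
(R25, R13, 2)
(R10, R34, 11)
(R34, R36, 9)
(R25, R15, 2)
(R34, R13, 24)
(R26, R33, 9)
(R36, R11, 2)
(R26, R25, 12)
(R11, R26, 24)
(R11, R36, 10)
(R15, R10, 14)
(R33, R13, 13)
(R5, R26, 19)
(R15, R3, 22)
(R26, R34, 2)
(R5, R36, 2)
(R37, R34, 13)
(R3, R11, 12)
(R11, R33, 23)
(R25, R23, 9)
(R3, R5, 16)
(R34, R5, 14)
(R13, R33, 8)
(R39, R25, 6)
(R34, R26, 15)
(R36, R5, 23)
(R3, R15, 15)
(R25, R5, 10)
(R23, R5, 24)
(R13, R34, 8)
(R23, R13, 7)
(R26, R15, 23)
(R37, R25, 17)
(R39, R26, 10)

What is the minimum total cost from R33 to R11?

Running Dijkstra from R33:
R33: 0
R13: 13  (via R33)
R34: 21  (via R13)
R36: 30  (via R34)
R11: 32  (via R36)
Shortest route: R33–R13–R34–R36–R11 = 32 hops' cost.

32 hops' cost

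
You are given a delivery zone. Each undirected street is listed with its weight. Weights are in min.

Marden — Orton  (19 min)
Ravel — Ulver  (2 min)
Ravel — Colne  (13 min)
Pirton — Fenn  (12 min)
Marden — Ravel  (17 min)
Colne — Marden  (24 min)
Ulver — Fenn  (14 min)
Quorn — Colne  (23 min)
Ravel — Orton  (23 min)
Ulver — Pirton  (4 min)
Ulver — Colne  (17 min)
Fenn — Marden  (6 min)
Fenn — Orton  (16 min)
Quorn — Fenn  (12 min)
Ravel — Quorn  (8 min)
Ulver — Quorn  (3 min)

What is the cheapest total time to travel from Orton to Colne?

Candidate routes:
Orton - Ravel - Ulver - Colne: 23+2+17 = 42
Orton - Ravel - Colne: 23+13 = 36
Orton - Marden - Colne: 19+24 = 43
Cheapest is Orton - Ravel - Colne at 36 min.

36 min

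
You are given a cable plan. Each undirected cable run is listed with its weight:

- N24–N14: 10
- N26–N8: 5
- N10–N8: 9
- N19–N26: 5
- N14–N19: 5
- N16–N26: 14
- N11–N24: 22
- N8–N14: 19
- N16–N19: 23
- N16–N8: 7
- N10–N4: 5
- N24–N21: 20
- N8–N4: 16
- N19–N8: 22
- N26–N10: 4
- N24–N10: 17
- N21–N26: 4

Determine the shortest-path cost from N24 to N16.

Running Dijkstra from N24:
N24: 0
N14: 10  (via N24)
N19: 15  (via N14)
N10: 17  (via N24)
N26: 20  (via N19)
N21: 20  (via N24)
N11: 22  (via N24)
N4: 22  (via N10)
N8: 25  (via N26)
N16: 32  (via N8)
Shortest route: N24 → N14 → N19 → N26 → N8 → N16 = 32.

32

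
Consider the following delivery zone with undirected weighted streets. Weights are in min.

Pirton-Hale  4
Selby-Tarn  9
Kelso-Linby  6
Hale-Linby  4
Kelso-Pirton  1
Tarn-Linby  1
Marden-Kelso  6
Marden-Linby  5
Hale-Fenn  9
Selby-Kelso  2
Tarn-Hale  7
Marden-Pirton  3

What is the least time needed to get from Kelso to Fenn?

Settle nodes by increasing distance from Kelso:
Kelso: 0
Pirton: 1  (via Kelso)
Selby: 2  (via Kelso)
Marden: 4  (via Pirton)
Hale: 5  (via Pirton)
Linby: 6  (via Kelso)
Tarn: 7  (via Linby)
Fenn: 14  (via Hale)
Shortest route: Kelso–Pirton–Hale–Fenn = 14 min.

14 min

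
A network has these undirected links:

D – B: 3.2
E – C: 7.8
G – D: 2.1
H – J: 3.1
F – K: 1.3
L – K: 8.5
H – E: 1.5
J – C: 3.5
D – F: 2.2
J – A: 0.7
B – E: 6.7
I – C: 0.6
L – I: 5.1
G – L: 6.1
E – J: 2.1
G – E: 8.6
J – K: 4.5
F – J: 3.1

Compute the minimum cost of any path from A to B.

9.2

Shortest distances from A:
A: 0
J: 0.7  (via A)
E: 2.8  (via J)
F: 3.8  (via J)
H: 3.8  (via J)
C: 4.2  (via J)
I: 4.8  (via C)
K: 5.1  (via F)
D: 6  (via F)
G: 8.1  (via D)
B: 9.2  (via D)
Shortest route: A–J–F–D–B = 9.2.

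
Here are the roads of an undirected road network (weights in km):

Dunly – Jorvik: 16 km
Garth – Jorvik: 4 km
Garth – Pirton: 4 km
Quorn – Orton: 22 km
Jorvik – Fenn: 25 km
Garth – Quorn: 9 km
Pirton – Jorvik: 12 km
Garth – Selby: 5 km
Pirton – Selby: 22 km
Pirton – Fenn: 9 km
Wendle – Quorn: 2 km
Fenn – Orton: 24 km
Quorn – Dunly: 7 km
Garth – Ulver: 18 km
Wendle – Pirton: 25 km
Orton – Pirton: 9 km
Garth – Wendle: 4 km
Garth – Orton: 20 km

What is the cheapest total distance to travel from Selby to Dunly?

Candidate routes:
Selby → Garth → Quorn → Dunly: 5+9+7 = 21
Selby → Garth → Wendle → Quorn → Dunly: 5+4+2+7 = 18
Cheapest is Selby → Garth → Wendle → Quorn → Dunly at 18 km.

18 km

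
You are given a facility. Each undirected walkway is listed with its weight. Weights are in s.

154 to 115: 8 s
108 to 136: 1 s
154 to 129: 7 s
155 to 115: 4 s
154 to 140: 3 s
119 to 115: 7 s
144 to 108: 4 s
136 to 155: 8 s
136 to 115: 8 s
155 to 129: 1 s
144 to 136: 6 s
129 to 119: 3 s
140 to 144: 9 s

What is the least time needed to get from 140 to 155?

11 s

Running Dijkstra from 140:
140: 0
154: 3  (via 140)
144: 9  (via 140)
129: 10  (via 154)
115: 11  (via 154)
155: 11  (via 129)
Shortest route: 140 → 154 → 129 → 155 = 11 s.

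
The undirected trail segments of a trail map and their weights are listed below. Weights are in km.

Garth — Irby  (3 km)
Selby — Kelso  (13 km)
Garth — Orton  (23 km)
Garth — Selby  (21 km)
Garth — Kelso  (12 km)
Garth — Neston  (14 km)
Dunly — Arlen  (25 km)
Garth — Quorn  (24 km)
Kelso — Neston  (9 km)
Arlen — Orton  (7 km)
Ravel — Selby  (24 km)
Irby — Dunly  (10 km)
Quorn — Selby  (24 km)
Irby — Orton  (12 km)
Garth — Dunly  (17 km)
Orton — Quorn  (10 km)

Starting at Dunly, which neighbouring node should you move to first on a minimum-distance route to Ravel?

Compare a few routes:
Dunly–Irby–Garth–Kelso–Selby–Ravel: 10+3+12+13+24 = 62
Dunly–Garth–Selby–Ravel: 17+21+24 = 62
Dunly–Irby–Garth–Selby–Ravel: 10+3+21+24 = 58
The minimum is 58 km via Dunly–Irby–Garth–Selby–Ravel.
So from Dunly the first move is to Irby.

Irby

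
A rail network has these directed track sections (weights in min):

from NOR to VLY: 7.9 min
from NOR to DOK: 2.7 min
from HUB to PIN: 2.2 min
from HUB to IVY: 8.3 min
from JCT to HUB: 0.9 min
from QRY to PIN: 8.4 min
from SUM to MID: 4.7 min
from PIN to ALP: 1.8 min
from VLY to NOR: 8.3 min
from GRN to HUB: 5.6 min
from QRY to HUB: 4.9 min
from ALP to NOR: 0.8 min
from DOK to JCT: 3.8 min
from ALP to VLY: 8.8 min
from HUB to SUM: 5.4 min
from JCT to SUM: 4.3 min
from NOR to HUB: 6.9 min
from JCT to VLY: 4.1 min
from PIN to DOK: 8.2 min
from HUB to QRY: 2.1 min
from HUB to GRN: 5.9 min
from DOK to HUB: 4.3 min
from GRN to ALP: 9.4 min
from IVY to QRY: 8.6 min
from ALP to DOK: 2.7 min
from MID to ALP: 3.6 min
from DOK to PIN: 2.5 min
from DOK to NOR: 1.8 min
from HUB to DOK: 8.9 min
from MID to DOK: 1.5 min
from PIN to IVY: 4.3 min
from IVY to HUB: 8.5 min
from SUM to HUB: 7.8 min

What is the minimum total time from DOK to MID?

Running Dijkstra from DOK:
DOK: 0
NOR: 1.8  (via DOK)
PIN: 2.5  (via DOK)
JCT: 3.8  (via DOK)
ALP: 4.3  (via PIN)
HUB: 4.3  (via DOK)
QRY: 6.4  (via HUB)
IVY: 6.8  (via PIN)
VLY: 7.9  (via JCT)
SUM: 8.1  (via JCT)
GRN: 10.2  (via HUB)
MID: 12.8  (via SUM)
Shortest route: DOK → JCT → SUM → MID = 12.8 min.

12.8 min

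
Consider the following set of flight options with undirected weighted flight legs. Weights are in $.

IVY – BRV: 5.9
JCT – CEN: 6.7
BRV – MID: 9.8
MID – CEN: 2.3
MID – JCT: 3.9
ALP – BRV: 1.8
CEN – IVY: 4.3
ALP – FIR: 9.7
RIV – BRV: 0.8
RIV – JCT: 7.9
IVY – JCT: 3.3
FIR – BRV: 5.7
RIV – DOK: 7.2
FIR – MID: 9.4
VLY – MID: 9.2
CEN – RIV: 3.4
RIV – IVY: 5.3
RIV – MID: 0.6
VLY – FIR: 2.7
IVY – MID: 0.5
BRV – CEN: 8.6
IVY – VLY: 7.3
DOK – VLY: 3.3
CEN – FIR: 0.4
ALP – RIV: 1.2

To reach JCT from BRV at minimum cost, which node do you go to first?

RIV

Enumerating some paths:
BRV → RIV → MID → JCT: 0.8+0.6+3.9 = 5.3
BRV → RIV → MID → IVY → JCT: 0.8+0.6+0.5+3.3 = 5.2
Cheapest is BRV → RIV → MID → IVY → JCT at $5.2.
So from BRV the first move is to RIV.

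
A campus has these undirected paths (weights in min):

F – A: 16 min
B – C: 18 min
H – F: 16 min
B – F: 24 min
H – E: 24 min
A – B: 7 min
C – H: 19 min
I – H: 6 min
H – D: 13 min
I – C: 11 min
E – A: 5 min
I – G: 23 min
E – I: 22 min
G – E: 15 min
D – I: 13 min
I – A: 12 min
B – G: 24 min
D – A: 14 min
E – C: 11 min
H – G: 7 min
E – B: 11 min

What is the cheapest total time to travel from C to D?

Settle nodes by increasing distance from C:
C: 0
E: 11  (via C)
I: 11  (via C)
A: 16  (via E)
H: 17  (via I)
B: 18  (via C)
D: 24  (via I)
Shortest route: C → I → D = 24 min.

24 min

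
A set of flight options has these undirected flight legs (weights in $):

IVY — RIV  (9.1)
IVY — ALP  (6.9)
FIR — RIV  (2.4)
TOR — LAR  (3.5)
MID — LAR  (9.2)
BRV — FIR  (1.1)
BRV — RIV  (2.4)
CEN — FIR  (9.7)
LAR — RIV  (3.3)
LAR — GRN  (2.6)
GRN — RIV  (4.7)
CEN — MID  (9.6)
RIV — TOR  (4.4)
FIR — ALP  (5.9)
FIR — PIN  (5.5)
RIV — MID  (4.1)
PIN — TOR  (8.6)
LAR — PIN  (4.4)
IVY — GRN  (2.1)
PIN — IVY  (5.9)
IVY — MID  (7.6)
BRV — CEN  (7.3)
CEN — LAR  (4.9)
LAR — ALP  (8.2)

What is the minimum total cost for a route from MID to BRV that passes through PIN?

$18.4

Best MID to PIN: MID–RIV–LAR–PIN costing 11.8
Shortest PIN→BRV: PIN–FIR–BRV = 6.6
Total via PIN: 11.8 + 6.6 = $18.4.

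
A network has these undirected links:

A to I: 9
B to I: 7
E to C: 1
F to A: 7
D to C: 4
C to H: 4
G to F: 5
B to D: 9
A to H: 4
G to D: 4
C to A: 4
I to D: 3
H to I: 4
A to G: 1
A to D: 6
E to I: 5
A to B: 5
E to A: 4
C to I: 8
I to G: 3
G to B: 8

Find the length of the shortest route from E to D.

Enumerating some paths:
E–C–D: 1+4 = 5
E–I–D: 5+3 = 8
The minimum is 5 via E–C–D.

5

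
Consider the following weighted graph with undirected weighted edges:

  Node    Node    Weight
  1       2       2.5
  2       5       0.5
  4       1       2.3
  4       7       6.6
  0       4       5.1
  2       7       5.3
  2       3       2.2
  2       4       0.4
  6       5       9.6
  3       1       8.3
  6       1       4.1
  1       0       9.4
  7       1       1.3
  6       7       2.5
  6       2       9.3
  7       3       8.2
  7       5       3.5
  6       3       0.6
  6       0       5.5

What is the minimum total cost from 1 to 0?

7.4

Candidate routes:
1 → 7 → 6 → 0: 1.3+2.5+5.5 = 9.3
1 → 4 → 0: 2.3+5.1 = 7.4
1 → 2 → 4 → 0: 2.5+0.4+5.1 = 8
Cheapest is 1 → 4 → 0 at 7.4.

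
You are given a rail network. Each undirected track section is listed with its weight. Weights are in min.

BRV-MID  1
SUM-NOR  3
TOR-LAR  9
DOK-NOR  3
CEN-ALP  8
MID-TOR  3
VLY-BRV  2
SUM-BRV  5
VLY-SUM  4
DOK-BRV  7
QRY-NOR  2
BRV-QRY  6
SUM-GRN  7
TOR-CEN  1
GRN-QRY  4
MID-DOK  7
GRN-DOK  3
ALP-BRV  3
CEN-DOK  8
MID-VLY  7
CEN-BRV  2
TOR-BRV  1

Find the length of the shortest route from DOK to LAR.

17 min

Candidate routes:
DOK → BRV → TOR → LAR: 7+1+9 = 17
DOK → MID → BRV → TOR → LAR: 7+1+1+9 = 18
Cheapest is DOK → BRV → TOR → LAR at 17 min.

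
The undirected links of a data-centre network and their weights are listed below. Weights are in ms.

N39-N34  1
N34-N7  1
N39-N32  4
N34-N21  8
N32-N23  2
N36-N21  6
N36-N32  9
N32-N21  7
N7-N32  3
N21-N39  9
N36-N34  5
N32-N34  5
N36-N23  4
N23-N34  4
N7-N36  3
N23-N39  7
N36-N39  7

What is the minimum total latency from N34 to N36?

Settle nodes by increasing distance from N34:
N34: 0
N7: 1  (via N34)
N39: 1  (via N34)
N36: 4  (via N7)
Shortest route: N34–N7–N36 = 4 ms.

4 ms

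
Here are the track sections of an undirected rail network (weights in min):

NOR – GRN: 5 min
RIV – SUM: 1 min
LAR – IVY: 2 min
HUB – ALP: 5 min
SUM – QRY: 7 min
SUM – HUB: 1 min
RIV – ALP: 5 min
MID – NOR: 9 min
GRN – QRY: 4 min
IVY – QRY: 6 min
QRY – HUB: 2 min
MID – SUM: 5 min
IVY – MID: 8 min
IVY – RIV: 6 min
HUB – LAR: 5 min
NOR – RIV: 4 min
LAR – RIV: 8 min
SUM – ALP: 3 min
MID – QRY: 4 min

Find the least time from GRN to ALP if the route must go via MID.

16 min

Best GRN to MID: GRN → QRY → MID costing 8
Best MID to ALP: MID → SUM → ALP costing 8
Total via MID: 8 + 8 = 16 min.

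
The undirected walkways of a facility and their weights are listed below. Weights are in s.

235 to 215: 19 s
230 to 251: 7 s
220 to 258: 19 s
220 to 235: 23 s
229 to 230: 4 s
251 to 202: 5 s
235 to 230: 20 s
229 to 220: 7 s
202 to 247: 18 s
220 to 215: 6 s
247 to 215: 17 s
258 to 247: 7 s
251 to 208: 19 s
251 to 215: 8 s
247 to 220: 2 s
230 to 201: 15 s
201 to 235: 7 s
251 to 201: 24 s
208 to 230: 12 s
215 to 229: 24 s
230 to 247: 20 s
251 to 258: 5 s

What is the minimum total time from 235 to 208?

Candidate routes:
235 → 201 → 230 → 208: 7+15+12 = 34
235 → 230 → 208: 20+12 = 32
The minimum is 32 s via 235 → 230 → 208.

32 s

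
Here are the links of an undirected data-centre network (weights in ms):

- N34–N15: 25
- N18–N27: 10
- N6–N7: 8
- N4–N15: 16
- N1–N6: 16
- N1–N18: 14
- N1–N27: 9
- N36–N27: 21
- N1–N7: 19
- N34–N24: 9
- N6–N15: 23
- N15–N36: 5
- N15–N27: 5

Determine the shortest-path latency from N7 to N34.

56 ms

Settle nodes by increasing distance from N7:
N7: 0
N6: 8  (via N7)
N1: 19  (via N7)
N27: 28  (via N1)
N15: 31  (via N6)
N18: 33  (via N1)
N36: 36  (via N15)
N4: 47  (via N15)
N34: 56  (via N15)
Shortest route: N7–N6–N15–N34 = 56 ms.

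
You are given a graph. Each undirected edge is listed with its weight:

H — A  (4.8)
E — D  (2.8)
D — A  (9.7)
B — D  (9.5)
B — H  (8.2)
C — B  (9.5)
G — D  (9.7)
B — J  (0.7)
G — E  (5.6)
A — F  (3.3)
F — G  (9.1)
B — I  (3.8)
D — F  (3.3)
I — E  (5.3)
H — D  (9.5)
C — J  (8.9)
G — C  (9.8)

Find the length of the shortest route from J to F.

Running Dijkstra from J:
J: 0
B: 0.7  (via J)
I: 4.5  (via B)
C: 8.9  (via J)
H: 8.9  (via B)
E: 9.8  (via I)
D: 10.2  (via B)
F: 13.5  (via D)
Shortest route: J–B–D–F = 13.5.

13.5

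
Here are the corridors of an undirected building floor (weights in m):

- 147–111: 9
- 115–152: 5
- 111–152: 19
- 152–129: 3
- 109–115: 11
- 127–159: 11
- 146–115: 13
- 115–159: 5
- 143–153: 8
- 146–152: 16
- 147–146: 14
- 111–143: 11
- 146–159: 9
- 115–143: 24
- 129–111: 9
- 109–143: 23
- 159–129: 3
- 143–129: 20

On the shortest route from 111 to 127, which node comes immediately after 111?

Enumerating some paths:
111 - 129 - 152 - 115 - 159 - 127: 9+3+5+5+11 = 33
111 - 129 - 159 - 127: 9+3+11 = 23
Cheapest is 111 - 129 - 159 - 127 at 23 m.
So from 111 the first move is to 129.

129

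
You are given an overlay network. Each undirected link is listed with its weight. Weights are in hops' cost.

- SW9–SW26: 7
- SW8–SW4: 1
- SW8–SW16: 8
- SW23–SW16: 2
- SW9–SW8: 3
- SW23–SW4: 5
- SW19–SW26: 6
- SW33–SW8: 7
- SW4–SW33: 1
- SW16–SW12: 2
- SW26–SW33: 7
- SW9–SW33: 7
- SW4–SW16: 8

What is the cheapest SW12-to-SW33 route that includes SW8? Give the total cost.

Best SW12 to SW8: SW12–SW16–SW8 costing 10
Best SW8 to SW33: SW8–SW4–SW33 costing 2
Total via SW8: 10 + 2 = 12 hops' cost.

12 hops' cost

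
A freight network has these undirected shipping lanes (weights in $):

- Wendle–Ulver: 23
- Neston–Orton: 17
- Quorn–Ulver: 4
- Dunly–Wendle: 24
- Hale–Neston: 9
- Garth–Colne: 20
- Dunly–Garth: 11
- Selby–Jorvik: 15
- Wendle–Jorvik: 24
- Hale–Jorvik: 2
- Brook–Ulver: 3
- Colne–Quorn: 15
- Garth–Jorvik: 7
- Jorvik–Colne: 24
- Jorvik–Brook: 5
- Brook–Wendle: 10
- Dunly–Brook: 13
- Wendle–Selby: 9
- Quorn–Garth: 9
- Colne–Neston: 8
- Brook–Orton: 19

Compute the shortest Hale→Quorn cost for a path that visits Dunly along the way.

$40

Best Hale to Dunly: Hale → Jorvik → Brook → Dunly costing 20
Best Dunly to Quorn: Dunly → Garth → Quorn costing 20
Total via Dunly: 20 + 20 = $40.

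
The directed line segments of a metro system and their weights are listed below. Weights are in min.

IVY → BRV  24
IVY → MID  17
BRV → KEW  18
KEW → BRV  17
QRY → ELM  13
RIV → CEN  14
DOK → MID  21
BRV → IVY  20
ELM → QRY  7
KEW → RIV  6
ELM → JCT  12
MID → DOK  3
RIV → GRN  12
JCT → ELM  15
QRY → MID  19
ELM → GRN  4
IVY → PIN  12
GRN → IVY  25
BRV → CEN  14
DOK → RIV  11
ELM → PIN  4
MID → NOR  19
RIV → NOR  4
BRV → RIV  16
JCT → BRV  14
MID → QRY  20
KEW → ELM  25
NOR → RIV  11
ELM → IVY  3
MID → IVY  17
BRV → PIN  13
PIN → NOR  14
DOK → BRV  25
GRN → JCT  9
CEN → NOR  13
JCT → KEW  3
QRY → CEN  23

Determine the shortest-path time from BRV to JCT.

Enumerating some paths:
BRV–KEW–RIV–GRN–JCT: 18+6+12+9 = 45
BRV–RIV–GRN–JCT: 16+12+9 = 37
BRV–KEW–ELM–JCT: 18+25+12 = 55
Cheapest is BRV–RIV–GRN–JCT at 37 min.

37 min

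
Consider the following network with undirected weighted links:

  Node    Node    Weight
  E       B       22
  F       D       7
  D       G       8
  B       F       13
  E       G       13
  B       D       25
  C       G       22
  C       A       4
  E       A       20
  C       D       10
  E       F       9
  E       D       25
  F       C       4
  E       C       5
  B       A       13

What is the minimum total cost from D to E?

Compare a few routes:
D - F - E: 7+9 = 16
D - C - E: 10+5 = 15
The minimum is 15 via D - C - E.

15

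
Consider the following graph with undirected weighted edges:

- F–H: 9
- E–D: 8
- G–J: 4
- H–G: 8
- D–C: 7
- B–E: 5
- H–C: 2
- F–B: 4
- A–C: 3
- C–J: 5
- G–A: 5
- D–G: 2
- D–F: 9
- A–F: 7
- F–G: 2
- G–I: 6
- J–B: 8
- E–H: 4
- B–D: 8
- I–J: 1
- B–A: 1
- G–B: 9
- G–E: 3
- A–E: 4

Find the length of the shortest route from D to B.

8

Compare a few routes:
D → B: 8 = 8
D → G → E → A → B: 2+3+4+1 = 10
Cheapest is D → B at 8.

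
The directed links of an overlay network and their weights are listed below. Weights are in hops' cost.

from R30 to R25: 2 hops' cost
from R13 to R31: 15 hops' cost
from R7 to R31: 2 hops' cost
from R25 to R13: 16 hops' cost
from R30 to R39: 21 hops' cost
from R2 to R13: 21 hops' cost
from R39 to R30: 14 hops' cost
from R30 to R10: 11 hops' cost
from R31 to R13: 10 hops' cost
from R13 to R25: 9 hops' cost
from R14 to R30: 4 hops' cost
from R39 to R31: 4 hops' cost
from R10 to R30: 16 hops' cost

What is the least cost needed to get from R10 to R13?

Running Dijkstra from R10:
R10: 0
R30: 16  (via R10)
R25: 18  (via R30)
R13: 34  (via R25)
Shortest route: R10 → R30 → R25 → R13 = 34 hops' cost.

34 hops' cost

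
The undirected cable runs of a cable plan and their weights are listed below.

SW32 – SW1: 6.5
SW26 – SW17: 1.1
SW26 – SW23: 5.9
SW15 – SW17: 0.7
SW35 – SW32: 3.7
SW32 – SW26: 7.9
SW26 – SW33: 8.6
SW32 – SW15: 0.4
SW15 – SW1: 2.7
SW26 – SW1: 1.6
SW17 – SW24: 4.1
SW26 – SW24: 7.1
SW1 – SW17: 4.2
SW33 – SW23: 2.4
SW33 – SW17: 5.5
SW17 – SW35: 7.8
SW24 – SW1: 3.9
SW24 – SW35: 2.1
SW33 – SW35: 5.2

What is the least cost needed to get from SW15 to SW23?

Candidate routes:
SW15 - SW17 - SW26 - SW23: 0.7+1.1+5.9 = 7.7
SW15 - SW1 - SW26 - SW23: 2.7+1.6+5.9 = 10.2
SW15 - SW17 - SW33 - SW23: 0.7+5.5+2.4 = 8.6
The minimum is 7.7 via SW15 - SW17 - SW26 - SW23.

7.7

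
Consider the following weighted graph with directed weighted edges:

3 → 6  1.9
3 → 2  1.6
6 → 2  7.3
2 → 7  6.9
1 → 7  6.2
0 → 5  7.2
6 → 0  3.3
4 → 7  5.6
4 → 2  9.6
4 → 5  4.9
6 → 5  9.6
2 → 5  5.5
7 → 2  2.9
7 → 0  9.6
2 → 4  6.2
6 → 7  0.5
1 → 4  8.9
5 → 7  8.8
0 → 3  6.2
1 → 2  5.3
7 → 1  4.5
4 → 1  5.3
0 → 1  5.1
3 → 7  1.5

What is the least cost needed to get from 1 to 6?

23.9

Candidate routes:
1 → 7 → 0 → 3 → 6: 6.2+9.6+6.2+1.9 = 23.9
1 → 2 → 7 → 0 → 3 → 6: 5.3+6.9+9.6+6.2+1.9 = 29.9
1 → 4 → 7 → 0 → 3 → 6: 8.9+5.6+9.6+6.2+1.9 = 32.2
1 → 2 → 4 → 7 → 0 → 3 → 6: 5.3+6.2+5.6+9.6+6.2+1.9 = 34.8
The minimum is 23.9 via 1 → 7 → 0 → 3 → 6.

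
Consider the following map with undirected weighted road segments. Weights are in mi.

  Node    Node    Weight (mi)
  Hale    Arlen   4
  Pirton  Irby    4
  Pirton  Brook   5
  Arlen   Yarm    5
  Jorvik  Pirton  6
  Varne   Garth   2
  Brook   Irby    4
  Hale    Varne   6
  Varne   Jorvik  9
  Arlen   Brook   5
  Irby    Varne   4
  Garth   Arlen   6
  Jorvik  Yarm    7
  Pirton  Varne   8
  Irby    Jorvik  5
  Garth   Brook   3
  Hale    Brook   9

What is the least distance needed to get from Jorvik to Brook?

Shortest distances from Jorvik:
Jorvik: 0
Irby: 5  (via Jorvik)
Pirton: 6  (via Jorvik)
Yarm: 7  (via Jorvik)
Brook: 9  (via Irby)
Shortest route: Jorvik–Irby–Brook = 9 mi.

9 mi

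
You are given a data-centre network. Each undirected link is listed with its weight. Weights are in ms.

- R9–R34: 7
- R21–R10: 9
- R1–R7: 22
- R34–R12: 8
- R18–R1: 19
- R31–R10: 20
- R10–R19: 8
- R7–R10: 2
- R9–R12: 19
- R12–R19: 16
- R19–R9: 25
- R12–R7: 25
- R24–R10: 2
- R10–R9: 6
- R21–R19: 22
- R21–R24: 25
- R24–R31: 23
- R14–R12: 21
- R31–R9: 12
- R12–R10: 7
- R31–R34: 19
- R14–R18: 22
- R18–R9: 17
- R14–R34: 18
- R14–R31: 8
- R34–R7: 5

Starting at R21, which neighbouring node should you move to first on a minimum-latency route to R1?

R10

Candidate routes:
R21 → R10 → R9 → R18 → R1: 9+6+17+19 = 51
R21 → R10 → R7 → R1: 9+2+22 = 33
R21 → R10 → R9 → R34 → R7 → R1: 9+6+7+5+22 = 49
R21 → R24 → R10 → R7 → R1: 25+2+2+22 = 51
Cheapest is R21 → R10 → R7 → R1 at 33 ms.
So from R21 the first move is to R10.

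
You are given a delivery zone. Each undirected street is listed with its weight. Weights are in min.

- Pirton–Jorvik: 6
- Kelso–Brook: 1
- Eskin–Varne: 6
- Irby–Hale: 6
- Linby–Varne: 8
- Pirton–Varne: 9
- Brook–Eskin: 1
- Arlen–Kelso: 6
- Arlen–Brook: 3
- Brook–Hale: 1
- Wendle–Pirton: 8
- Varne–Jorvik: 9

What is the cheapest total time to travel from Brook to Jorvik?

16 min

Settle nodes by increasing distance from Brook:
Brook: 0
Eskin: 1  (via Brook)
Hale: 1  (via Brook)
Kelso: 1  (via Brook)
Arlen: 3  (via Brook)
Varne: 7  (via Eskin)
Irby: 7  (via Hale)
Linby: 15  (via Varne)
Jorvik: 16  (via Varne)
Shortest route: Brook → Eskin → Varne → Jorvik = 16 min.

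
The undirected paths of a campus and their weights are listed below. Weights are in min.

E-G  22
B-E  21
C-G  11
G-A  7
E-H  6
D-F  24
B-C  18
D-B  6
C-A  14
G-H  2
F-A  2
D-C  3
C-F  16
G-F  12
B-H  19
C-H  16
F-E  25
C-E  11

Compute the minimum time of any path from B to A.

23 min

Candidate routes:
B - D - C - F - A: 6+3+16+2 = 27
B - D - C - A: 6+3+14 = 23
B - D - C - G - A: 6+3+11+7 = 27
The minimum is 23 min via B - D - C - A.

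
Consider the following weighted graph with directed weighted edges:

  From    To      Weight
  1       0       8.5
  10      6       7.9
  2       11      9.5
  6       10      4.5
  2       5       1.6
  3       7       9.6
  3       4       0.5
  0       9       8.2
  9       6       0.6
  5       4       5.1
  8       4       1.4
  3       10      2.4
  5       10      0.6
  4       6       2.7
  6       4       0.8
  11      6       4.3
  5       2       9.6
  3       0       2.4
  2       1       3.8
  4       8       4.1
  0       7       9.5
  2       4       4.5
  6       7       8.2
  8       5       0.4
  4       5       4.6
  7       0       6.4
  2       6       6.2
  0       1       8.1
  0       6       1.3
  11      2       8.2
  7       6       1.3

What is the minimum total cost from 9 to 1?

Compare a few routes:
9 - 6 - 4 - 8 - 5 - 2 - 1: 0.6+0.8+4.1+0.4+9.6+3.8 = 19.3
9 - 6 - 4 - 5 - 2 - 1: 0.6+0.8+4.6+9.6+3.8 = 19.4
9 - 6 - 7 - 0 - 1: 0.6+8.2+6.4+8.1 = 23.3
Cheapest is 9 - 6 - 4 - 8 - 5 - 2 - 1 at 19.3.

19.3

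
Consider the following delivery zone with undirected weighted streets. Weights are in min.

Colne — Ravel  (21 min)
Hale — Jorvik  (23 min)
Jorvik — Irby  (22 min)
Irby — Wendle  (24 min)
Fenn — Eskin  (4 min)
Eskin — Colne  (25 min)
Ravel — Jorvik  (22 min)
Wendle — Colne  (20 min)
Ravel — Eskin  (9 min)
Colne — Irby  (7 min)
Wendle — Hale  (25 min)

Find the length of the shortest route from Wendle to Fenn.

Settle nodes by increasing distance from Wendle:
Wendle: 0
Colne: 20  (via Wendle)
Irby: 24  (via Wendle)
Hale: 25  (via Wendle)
Ravel: 41  (via Colne)
Eskin: 45  (via Colne)
Jorvik: 46  (via Irby)
Fenn: 49  (via Eskin)
Shortest route: Wendle–Colne–Eskin–Fenn = 49 min.

49 min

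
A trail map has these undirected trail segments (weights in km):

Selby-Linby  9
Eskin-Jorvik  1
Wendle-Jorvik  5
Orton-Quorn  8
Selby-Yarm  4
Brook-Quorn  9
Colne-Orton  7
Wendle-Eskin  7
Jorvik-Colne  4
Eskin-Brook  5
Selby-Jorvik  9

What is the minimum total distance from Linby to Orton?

29 km

Candidate routes:
Linby–Selby–Jorvik–Colne–Orton: 9+9+4+7 = 29
Linby–Selby–Jorvik–Wendle–Eskin–Brook–Quorn–Orton: 9+9+5+7+5+9+8 = 52
Linby–Selby–Jorvik–Eskin–Brook–Quorn–Orton: 9+9+1+5+9+8 = 41
The minimum is 29 km via Linby–Selby–Jorvik–Colne–Orton.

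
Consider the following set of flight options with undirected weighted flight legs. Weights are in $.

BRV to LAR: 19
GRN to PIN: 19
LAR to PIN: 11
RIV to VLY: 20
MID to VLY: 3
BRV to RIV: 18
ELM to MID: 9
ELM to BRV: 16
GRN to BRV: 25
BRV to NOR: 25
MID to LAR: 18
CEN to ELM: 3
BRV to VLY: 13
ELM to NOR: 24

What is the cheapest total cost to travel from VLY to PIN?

Enumerating some paths:
VLY–MID–LAR–PIN: 3+18+11 = 32
VLY–BRV–LAR–PIN: 13+19+11 = 43
VLY–BRV–GRN–PIN: 13+25+19 = 57
The minimum is $32 via VLY–MID–LAR–PIN.

$32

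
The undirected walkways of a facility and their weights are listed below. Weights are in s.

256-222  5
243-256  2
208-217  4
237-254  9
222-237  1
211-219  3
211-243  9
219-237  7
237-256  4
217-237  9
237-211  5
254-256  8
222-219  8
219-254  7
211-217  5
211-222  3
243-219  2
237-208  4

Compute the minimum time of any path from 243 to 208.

10 s

Compare a few routes:
243 - 256 - 222 - 237 - 208: 2+5+1+4 = 12
243 - 256 - 237 - 208: 2+4+4 = 10
243 - 219 - 237 - 208: 2+7+4 = 13
243 - 219 - 211 - 222 - 237 - 208: 2+3+3+1+4 = 13
Cheapest is 243 - 256 - 237 - 208 at 10 s.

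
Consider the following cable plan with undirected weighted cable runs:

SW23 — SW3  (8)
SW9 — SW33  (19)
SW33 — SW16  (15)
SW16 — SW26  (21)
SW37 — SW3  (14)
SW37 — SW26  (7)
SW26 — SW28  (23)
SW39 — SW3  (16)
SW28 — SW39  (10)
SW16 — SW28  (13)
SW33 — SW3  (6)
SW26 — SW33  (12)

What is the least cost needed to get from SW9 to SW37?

38

Enumerating some paths:
SW9 - SW33 - SW26 - SW37: 19+12+7 = 38
SW9 - SW33 - SW16 - SW26 - SW37: 19+15+21+7 = 62
SW9 - SW33 - SW3 - SW37: 19+6+14 = 39
The minimum is 38 via SW9 - SW33 - SW26 - SW37.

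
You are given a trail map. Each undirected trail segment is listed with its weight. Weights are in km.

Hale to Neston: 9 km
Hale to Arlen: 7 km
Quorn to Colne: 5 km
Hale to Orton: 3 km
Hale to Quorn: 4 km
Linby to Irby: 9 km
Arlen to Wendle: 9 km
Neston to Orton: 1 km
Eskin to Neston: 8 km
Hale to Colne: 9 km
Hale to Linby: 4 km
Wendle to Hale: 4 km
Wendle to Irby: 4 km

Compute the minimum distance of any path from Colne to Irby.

17 km

Enumerating some paths:
Colne–Quorn–Hale–Linby–Irby: 5+4+4+9 = 22
Colne–Hale–Wendle–Irby: 9+4+4 = 17
The minimum is 17 km via Colne–Hale–Wendle–Irby.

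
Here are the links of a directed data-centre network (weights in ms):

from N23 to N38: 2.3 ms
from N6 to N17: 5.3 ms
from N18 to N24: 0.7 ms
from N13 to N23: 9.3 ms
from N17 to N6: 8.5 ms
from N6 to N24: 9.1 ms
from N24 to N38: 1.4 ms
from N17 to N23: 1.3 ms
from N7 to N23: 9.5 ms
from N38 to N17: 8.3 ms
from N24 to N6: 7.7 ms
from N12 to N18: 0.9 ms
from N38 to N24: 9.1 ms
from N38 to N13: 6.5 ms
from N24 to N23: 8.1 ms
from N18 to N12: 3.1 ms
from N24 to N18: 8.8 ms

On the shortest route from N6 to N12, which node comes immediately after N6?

N24

Enumerating some paths:
N6 - N17 - N23 - N38 - N24 - N18 - N12: 5.3+1.3+2.3+9.1+8.8+3.1 = 29.9
N6 - N24 - N18 - N12: 9.1+8.8+3.1 = 21
The minimum is 21 ms via N6 - N24 - N18 - N12.
So from N6 the first move is to N24.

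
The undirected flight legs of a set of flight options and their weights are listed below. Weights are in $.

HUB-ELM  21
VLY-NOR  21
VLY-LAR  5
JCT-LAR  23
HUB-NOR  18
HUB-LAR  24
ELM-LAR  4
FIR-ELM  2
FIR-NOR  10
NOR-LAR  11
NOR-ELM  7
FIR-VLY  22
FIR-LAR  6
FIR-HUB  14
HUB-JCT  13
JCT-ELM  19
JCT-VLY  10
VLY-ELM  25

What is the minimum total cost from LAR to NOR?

$11

Shortest distances from LAR:
LAR: 0
ELM: 4  (via LAR)
VLY: 5  (via LAR)
FIR: 6  (via LAR)
NOR: 11  (via LAR)
Shortest route: LAR → NOR = $11.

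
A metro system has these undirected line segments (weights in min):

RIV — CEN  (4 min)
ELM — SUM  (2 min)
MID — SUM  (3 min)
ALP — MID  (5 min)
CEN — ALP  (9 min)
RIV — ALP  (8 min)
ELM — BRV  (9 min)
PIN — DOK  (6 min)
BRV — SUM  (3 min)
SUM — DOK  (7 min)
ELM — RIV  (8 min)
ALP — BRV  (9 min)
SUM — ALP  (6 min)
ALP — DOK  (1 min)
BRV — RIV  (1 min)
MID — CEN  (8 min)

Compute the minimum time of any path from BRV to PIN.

Compare a few routes:
BRV–SUM–DOK–PIN: 3+7+6 = 16
BRV–RIV–CEN–ALP–DOK–PIN: 1+4+9+1+6 = 21
BRV–SUM–MID–ALP–DOK–PIN: 3+3+5+1+6 = 18
The minimum is 16 min via BRV–SUM–DOK–PIN.

16 min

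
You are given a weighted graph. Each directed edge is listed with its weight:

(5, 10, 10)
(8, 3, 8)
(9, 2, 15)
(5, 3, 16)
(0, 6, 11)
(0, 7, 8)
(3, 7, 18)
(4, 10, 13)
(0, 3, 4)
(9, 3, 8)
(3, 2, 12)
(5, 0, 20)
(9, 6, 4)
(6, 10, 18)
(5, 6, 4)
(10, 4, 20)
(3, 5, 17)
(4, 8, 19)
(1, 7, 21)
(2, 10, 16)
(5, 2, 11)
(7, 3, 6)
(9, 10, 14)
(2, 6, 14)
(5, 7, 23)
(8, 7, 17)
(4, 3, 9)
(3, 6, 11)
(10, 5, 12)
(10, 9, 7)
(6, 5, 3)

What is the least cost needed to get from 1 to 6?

Compare a few routes:
1–7–3–6: 21+6+11 = 38
1–7–3–5–6: 21+6+17+4 = 48
The minimum is 38 via 1–7–3–6.

38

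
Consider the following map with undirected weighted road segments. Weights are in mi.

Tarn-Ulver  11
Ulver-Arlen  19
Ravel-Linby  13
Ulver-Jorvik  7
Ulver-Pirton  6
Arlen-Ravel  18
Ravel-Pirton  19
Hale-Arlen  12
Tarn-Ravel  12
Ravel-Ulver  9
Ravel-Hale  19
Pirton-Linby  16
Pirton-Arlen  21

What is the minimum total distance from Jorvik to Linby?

Settle nodes by increasing distance from Jorvik:
Jorvik: 0
Ulver: 7  (via Jorvik)
Pirton: 13  (via Ulver)
Ravel: 16  (via Ulver)
Tarn: 18  (via Ulver)
Arlen: 26  (via Ulver)
Linby: 29  (via Pirton)
Shortest route: Jorvik–Ulver–Pirton–Linby = 29 mi.

29 mi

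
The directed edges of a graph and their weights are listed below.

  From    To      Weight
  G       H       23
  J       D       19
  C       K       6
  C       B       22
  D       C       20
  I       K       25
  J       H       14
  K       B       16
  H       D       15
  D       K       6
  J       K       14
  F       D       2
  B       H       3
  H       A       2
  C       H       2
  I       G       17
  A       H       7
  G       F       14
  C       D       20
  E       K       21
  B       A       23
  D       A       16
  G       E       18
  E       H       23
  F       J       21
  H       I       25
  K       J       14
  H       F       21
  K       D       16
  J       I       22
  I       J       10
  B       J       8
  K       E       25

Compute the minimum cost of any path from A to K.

Running Dijkstra from A:
A: 0
H: 7  (via A)
D: 22  (via H)
F: 28  (via H)
K: 28  (via D)
Shortest route: A–H–D–K = 28.

28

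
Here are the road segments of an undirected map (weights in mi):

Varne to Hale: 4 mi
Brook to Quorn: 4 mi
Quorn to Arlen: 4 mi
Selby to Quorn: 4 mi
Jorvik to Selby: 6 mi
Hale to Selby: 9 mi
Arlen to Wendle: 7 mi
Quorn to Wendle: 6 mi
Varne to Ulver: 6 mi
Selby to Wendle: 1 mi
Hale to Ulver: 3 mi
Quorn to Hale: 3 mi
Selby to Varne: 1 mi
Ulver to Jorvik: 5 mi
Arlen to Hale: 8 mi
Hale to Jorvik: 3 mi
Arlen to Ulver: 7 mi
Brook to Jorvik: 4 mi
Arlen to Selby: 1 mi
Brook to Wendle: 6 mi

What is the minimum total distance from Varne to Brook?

8 mi

Compare a few routes:
Varne–Selby–Arlen–Quorn–Brook: 1+1+4+4 = 10
Varne–Selby–Wendle–Brook: 1+1+6 = 8
Varne–Hale–Jorvik–Brook: 4+3+4 = 11
Varne–Selby–Quorn–Brook: 1+4+4 = 9
Cheapest is Varne–Selby–Wendle–Brook at 8 mi.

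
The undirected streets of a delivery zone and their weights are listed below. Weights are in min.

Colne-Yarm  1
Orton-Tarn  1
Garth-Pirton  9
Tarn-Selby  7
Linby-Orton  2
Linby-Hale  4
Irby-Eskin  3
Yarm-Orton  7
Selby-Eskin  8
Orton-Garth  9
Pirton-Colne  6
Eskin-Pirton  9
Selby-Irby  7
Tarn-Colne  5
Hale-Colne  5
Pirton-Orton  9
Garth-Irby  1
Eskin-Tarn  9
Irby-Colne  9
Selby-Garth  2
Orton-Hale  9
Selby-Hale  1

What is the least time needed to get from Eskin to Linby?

Running Dijkstra from Eskin:
Eskin: 0
Irby: 3  (via Eskin)
Garth: 4  (via Irby)
Selby: 6  (via Garth)
Hale: 7  (via Selby)
Tarn: 9  (via Eskin)
Pirton: 9  (via Eskin)
Orton: 10  (via Tarn)
Linby: 11  (via Hale)
Shortest route: Eskin–Irby–Garth–Selby–Hale–Linby = 11 min.

11 min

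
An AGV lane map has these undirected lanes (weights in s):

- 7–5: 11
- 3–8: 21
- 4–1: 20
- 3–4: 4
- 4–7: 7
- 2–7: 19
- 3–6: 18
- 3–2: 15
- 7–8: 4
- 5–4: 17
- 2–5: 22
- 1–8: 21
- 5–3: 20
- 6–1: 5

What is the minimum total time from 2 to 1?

Running Dijkstra from 2:
2: 0
3: 15  (via 2)
4: 19  (via 3)
7: 19  (via 2)
5: 22  (via 2)
8: 23  (via 7)
6: 33  (via 3)
1: 38  (via 6)
Shortest route: 2 → 3 → 6 → 1 = 38 s.

38 s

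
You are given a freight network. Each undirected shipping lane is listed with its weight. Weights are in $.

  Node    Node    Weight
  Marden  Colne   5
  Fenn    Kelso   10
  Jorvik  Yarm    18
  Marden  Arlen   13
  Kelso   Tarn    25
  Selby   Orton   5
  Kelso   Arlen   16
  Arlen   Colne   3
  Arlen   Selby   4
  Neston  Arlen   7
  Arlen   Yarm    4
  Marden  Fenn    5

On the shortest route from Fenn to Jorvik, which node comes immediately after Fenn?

Marden

Compare a few routes:
Fenn → Marden → Colne → Arlen → Yarm → Jorvik: 5+5+3+4+18 = 35
Fenn → Kelso → Arlen → Yarm → Jorvik: 10+16+4+18 = 48
Fenn → Marden → Arlen → Yarm → Jorvik: 5+13+4+18 = 40
The minimum is $35 via Fenn → Marden → Colne → Arlen → Yarm → Jorvik.
So from Fenn the first move is to Marden.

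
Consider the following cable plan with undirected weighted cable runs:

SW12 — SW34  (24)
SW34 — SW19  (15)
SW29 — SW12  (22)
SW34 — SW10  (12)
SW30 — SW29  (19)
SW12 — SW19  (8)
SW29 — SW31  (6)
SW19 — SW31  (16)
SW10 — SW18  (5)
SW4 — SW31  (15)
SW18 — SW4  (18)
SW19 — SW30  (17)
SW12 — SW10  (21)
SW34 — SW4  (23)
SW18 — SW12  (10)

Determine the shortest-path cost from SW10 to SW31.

38

Running Dijkstra from SW10:
SW10: 0
SW18: 5  (via SW10)
SW34: 12  (via SW10)
SW12: 15  (via SW18)
SW4: 23  (via SW18)
SW19: 23  (via SW12)
SW29: 37  (via SW12)
SW31: 38  (via SW4)
Shortest route: SW10 → SW18 → SW4 → SW31 = 38.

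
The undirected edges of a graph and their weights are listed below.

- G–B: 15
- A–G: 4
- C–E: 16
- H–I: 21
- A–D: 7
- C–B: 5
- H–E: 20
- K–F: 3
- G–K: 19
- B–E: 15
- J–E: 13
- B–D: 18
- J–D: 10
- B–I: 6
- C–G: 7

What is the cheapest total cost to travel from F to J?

43

Enumerating some paths:
F → K → G → A → D → J: 3+19+4+7+10 = 43
F → K → G → C → E → J: 3+19+7+16+13 = 58
F → K → G → C → B → E → J: 3+19+7+5+15+13 = 62
F → K → G → C → B → D → J: 3+19+7+5+18+10 = 62
The minimum is 43 via F → K → G → A → D → J.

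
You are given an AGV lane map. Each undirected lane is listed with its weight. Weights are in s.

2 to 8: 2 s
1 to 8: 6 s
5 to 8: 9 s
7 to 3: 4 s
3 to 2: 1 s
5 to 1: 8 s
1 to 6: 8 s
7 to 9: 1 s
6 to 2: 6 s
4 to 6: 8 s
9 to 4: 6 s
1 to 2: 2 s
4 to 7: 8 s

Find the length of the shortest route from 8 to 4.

14 s

Compare a few routes:
8–2–6–4: 2+6+8 = 16
8–2–3–7–9–4: 2+1+4+1+6 = 14
8–1–2–3–7–9–4: 6+2+1+4+1+6 = 20
8–2–3–7–4: 2+1+4+8 = 15
The minimum is 14 s via 8–2–3–7–9–4.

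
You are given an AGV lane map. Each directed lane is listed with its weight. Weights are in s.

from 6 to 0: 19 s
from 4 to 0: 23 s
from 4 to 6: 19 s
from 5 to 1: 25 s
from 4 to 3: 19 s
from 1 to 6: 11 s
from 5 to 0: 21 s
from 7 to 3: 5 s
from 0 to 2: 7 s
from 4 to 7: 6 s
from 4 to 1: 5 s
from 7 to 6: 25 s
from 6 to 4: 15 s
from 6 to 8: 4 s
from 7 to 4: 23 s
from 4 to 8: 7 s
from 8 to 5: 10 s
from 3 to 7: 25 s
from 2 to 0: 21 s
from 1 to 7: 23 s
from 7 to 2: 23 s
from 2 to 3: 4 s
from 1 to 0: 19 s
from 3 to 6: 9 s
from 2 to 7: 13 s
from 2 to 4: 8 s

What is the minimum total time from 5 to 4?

36 s

Running Dijkstra from 5:
5: 0
0: 21  (via 5)
1: 25  (via 5)
2: 28  (via 0)
3: 32  (via 2)
4: 36  (via 2)
Shortest route: 5–0–2–4 = 36 s.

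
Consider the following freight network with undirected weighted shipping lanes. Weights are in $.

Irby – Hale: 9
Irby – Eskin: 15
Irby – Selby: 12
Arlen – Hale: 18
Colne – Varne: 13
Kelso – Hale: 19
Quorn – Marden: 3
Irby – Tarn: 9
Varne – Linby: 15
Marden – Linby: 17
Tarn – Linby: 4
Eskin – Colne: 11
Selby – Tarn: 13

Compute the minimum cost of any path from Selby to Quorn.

Compare a few routes:
Selby → Tarn → Linby → Marden → Quorn: 13+4+17+3 = 37
Selby → Irby → Eskin → Colne → Varne → Linby → Marden → Quorn: 12+15+11+13+15+17+3 = 86
Selby → Irby → Tarn → Linby → Marden → Quorn: 12+9+4+17+3 = 45
Cheapest is Selby → Tarn → Linby → Marden → Quorn at $37.

$37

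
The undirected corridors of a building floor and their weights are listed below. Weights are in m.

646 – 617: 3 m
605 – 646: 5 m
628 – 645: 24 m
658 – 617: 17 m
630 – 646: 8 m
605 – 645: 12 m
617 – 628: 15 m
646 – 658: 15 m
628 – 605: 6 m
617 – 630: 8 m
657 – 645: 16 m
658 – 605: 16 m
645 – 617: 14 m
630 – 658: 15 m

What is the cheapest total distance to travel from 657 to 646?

Candidate routes:
657 - 645 - 628 - 605 - 646: 16+24+6+5 = 51
657 - 645 - 617 - 630 - 646: 16+14+8+8 = 46
657 - 645 - 605 - 646: 16+12+5 = 33
657 - 645 - 605 - 628 - 617 - 646: 16+12+6+15+3 = 52
The minimum is 33 m via 657 - 645 - 605 - 646.

33 m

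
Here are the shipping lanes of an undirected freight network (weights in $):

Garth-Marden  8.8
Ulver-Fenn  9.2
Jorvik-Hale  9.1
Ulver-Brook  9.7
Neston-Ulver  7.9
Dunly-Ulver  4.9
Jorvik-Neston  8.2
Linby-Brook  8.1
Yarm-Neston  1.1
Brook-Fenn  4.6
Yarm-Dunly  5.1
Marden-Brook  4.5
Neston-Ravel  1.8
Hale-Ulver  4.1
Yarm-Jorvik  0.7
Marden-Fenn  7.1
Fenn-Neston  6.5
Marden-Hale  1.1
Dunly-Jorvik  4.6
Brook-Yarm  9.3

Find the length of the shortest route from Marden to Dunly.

$10.1

Candidate routes:
Marden → Hale → Ulver → Dunly: 1.1+4.1+4.9 = 10.1
Marden → Hale → Jorvik → Dunly: 1.1+9.1+4.6 = 14.8
The minimum is $10.1 via Marden → Hale → Ulver → Dunly.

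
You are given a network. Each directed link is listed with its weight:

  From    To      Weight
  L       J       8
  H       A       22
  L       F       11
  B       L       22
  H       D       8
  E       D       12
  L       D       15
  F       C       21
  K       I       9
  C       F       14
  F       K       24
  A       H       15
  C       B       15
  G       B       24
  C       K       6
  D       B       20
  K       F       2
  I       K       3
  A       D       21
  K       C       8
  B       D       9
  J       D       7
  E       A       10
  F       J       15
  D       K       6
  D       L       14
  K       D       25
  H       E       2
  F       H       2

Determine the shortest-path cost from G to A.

55

Enumerating some paths:
G - B - D - K - F - H - A: 24+9+6+2+2+22 = 65
G - B - D - K - F - H - E - A: 24+9+6+2+2+2+10 = 55
Cheapest is G - B - D - K - F - H - E - A at 55.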